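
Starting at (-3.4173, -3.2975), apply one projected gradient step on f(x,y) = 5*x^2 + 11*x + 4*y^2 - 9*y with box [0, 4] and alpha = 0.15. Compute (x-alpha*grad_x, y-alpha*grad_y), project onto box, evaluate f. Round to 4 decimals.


Step 1: Compute gradient at (-3.4173, -3.2975).
grad_x = 2*5*-3.4173 + 11 = -23.173
grad_y = 2*4*-3.2975 - 9 = -35.38
Step 2: Gradient step.
x_raw = -3.4173 - 0.15*-23.173 = 0.0587
y_raw = -3.2975 - 0.15*-35.38 = 2.0095
Step 3: Project onto [0, 4].
x_proj = clip(0.0587) = 0.0587
y_proj = clip(2.0095) = 2.0095
Step 4: Evaluate f.
f(0.0587, 2.0095) = -1.2708


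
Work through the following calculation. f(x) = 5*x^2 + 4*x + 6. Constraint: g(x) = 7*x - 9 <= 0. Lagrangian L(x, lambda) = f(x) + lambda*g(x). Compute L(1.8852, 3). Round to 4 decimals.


Step 1: Evaluate f(x).
f(1.8852) = 5*1.8852^2 + 4*1.8852 + 6 = 31.3107
Step 2: Evaluate g(x).
g(1.8852) = 7*1.8852 - 9 = 4.1964
Step 3: Compute Lagrangian.
L = 31.3107 + 3*4.1964 = 43.8999


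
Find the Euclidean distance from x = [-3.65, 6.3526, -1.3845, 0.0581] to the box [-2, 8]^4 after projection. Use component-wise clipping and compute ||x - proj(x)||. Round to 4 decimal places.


Project each component onto [-2, 8].
clip(-3.65) = -2.0, clip(6.3526) = 6.3526, clip(-1.3845) = -1.3845, clip(0.0581) = 0.0581
Projection = [-2.0, 6.3526, -1.3845, 0.0581]
Squared diffs: [2.7225, 0.0, 0.0, 0.0]
Distance = sqrt(2.7225) = 1.65


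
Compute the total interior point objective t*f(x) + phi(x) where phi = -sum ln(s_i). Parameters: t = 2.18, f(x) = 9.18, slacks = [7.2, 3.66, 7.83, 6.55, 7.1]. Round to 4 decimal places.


Step 1: Compute log-barrier.
ln values: [1.9741, 1.2975, 2.058, 1.8795, 1.9601]
phi = -(1.9741 + 1.2975 + 2.058 + 1.8795 + 1.9601) = -9.1691
Step 2: Compute augmented objective.
t*f(x) = 2.18*9.18 = 20.0124
Total = 20.0124 - 9.1691 = 10.8433


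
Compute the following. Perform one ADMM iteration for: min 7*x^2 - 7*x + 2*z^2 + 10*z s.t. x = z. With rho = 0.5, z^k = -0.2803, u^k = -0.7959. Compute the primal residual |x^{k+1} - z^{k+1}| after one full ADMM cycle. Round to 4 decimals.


ADMM iteration with rho = 0.5, z^k = -0.2803, u^k = -0.7959
Step 1: x-update.
Minimize 7*x^2 - 7*x + (0.5/2)*(x + 0.2803 - 0.7959)^2
FOC: (2*7 + 0.5)*x = 7 + 0.5*(-0.2803 + 0.7959)
x^{k+1} = 0.5005
Step 2: z-update.
Minimize 2*z^2 + 10*z + (0.5/2)*(0.5005 - z - 0.7959)^2
FOC: (2*2 + 0.5)*z = -10 + 0.5*(0.5005 - 0.7959)
z^{k+1} = -2.255
Step 3: u-update.
u^{k+1} = -0.7959 + 0.5005 + 2.255 = 1.9597
Step 4: Primal residual = |0.5005 + 2.255| = 2.7556


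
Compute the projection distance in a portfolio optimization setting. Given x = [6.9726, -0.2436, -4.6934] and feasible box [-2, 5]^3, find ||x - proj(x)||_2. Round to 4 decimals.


Project each component onto [-2, 5].
clip(6.9726) = 5.0, clip(-0.2436) = -0.2436, clip(-4.6934) = -2.0
Projection = [5.0, -0.2436, -2.0]
Squared diffs: [3.8912, 0.0, 7.2544]
Distance = sqrt(11.1456) = 3.3385


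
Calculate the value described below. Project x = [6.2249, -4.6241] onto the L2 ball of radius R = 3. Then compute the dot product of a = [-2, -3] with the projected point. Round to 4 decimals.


Step 1: Compute ||x|| (intermediates to 6 decimals).
||x|| = sqrt(6.2249^2 + (-4.6241)^2) = 7.754462
Step 2: Project.
Since ||x|| > R, scale = R/||x|| = 3/7.754462 = 0.386874, proj(x) = scale * x
proj(x) = [2.408252, -1.788944]
Step 3: Dot product.
a^T * proj(x) = -2*2.408252 - 3*(-1.788944) = 0.5503


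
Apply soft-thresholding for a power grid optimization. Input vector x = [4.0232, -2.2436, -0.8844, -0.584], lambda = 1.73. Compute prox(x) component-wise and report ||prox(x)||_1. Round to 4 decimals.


Soft-thresholding with lambda = 1.73:
prox(4.0232) = sign(4.0232)*max(|4.0232| - 1.73, 0) = 2.2932
prox(-2.2436) = sign(-2.2436)*max(|-2.2436| - 1.73, 0) = -0.5136
prox(-0.8844) = sign(-0.8844)*max(|-0.8844| - 1.73, 0) = 0.0
prox(-0.584) = sign(-0.584)*max(|-0.584| - 1.73, 0) = 0.0
prox(x) = [2.2932, -0.5136, 0.0, 0.0]
||prox(x)||_1 = 2.2932 + 0.5136 + 0.0 + 0.0 = 2.8068


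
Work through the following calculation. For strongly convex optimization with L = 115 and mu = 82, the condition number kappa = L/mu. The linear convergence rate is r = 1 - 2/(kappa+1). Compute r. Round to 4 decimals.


Step 1: Compute the condition number.
kappa = L/mu = 115/82 = 1.4024
Step 2: Compute the convergence rate.
r = 1 - 2/(kappa + 1) = 1 - 2*mu/(L + mu) = (L - mu)/(L + mu) = 33/197 = 0.1675


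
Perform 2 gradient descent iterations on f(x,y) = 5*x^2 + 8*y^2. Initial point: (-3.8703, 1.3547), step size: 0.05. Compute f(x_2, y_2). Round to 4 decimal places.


Gradient descent on f(x,y) = 5*x^2 + 8*y^2.
Starting point: (-3.8703, 1.3547), alpha = 0.05
Step 1: grad_x = 2*5*-3.8703 = -38.703, grad_y = 2*8*1.3547 = 21.6752
  x_1 = -3.8703 - 0.05*-38.703 = -1.9352
  y_1 = 1.3547 - 0.05*21.6752 = 0.2709
Step 2: grad_x = 2*5*-1.9352 = -19.3515, grad_y = 2*8*0.2709 = 4.335
  x_2 = -1.9352 - 0.05*-19.3515 = -0.9676
  y_2 = 0.2709 - 0.05*4.335 = 0.0542
f(-0.9676, 0.0542) = 5*(-0.9676)^2 + 8*0.0542^2 = 4.7045


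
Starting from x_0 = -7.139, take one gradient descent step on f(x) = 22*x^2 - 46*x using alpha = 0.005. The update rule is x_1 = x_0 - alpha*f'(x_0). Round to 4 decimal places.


We compute the gradient at x_0 and apply the update.
f'(x) = 44*x - 46
f'(-7.139) = 44*-7.139 - 46 = -360.116
x_1 = -7.139 - 0.005*-360.116 = -5.3384


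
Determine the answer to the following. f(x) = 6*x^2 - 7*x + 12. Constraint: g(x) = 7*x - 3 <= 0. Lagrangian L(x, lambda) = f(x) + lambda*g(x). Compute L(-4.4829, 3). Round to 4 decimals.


Step 1: Evaluate f(x).
f(-4.4829) = 6*(-4.4829)^2 - 7*(-4.4829) + 12 = 163.9587
Step 2: Evaluate g(x).
g(-4.4829) = 7*-4.4829 - 3 = -34.3803
Step 3: Compute Lagrangian.
L = 163.9587 + 3*-34.3803 = 60.8178


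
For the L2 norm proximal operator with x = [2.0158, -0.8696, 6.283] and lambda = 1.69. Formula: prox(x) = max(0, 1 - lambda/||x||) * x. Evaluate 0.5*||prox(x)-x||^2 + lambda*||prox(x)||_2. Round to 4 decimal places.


Step 1: Compute ||x||.
||x|| = 6.6555
Step 2: Compute scaling factor.
scale = max(0, 1 - 1.69/6.6555) = 0.7461
Step 3: prox(x) = [1.5039, -0.6488, 4.6876]
||prox(x)|| = 4.9655
Step 4: Proximal objective.
0.5*||prox-x||^2 = 1.4281
lambda*||prox|| = 8.3917
Total = 9.8198


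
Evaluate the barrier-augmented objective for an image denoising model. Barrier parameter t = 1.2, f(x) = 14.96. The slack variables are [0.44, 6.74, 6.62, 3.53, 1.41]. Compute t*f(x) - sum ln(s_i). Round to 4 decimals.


Step 1: Compute log-barrier.
ln values: [-0.821, 1.9081, 1.8901, 1.2613, 0.3436]
phi = -(-0.821 + 1.9081 + 1.8901 + 1.2613 + 0.3436) = -4.5821
Step 2: Compute augmented objective.
t*f(x) = 1.2*14.96 = 17.952
Total = 17.952 - 4.5821 = 13.3699


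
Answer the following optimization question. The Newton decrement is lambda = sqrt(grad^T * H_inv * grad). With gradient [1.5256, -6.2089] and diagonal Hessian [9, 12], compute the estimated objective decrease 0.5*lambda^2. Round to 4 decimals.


Step 1: H is diagonal, so H^(-1) * g = [0.1695, -0.5174].
Step 2: g^T H^(-1) g = sum_i g_i^2 / H_ii
  = (1.5256)^2/9 + (-6.2089)^2/12
  = 0.2586 + 3.2125 = 3.4711
Step 3: Objective decrease = 0.5 * g^T H^(-1) g = 1.7356


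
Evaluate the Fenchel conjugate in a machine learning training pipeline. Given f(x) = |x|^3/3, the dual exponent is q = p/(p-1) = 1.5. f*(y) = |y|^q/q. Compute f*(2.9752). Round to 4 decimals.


The conjugate exponent q satisfies 1/p + 1/q = 1.
p = 3, so q = 3/(3 - 1) = 1.5
|y|^q = 2.9752^1.5 = 5.1319
f*(2.9752) = 5.1319 / 1.5 = 3.4212


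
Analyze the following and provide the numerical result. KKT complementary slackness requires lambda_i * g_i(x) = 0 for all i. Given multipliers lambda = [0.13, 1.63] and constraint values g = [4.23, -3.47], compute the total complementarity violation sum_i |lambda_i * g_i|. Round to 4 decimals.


KKT complementary slackness check:
lambda_1 * g_1 = 0.13 * 4.23 = 0.5499
lambda_2 * g_2 = 1.63 * -3.47 = -5.6561
Total violation = 0.5499 + 5.6561 = 6.206


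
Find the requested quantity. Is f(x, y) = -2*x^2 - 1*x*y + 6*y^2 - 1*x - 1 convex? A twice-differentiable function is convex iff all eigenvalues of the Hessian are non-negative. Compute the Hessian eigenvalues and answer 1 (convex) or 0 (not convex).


The Hessian of f(x,y) = -2*x^2 - 1*x*y + 6*y^2 - 1*x - 1 is:
H = [[-4, -1], [-1, 12]]
Trace = -4 + 12 = 8
Determinant = -4*12 - (-1)^2 = -49
Discriminant = (8)^2 - 4*-49 = 260.0
Eigenvalues: lambda_1 = -4.0623, lambda_2 = 12.0623
The function is not convex.

0


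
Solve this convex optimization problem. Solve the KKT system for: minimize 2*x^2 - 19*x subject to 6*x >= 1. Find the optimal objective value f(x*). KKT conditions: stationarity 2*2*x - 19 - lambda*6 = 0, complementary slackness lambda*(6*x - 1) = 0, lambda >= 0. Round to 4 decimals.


Step 1: Try lambda = 0 (constraint inactive).
Stationarity: 2*2*x - 19 = 0
x* = 19/(2*2) = 4.75
Check constraint: 6*4.75 = 28.5 >= 1 -- satisfied.
Step 2: Compute optimal value.
f(x*) = 2*4.75^2 - 19*4.75 = -45.125


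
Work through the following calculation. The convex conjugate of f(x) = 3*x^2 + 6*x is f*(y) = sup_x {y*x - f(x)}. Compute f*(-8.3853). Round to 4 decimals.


f*(y) = sup_x {y*x - a*x^2 - b*x} = sup_x {(y-b)*x - a*x^2}
FOC: (y - b) - 2a*x = 0 => x* = (y - b)/(2a)
x* = (-8.3853 - 6)/(2*3) = -2.3976
f*(-8.3853) = (y-b)^2/(4a) = (-8.3853 - 6)^2/(4*3)
= 206.9369/12 = 17.2447


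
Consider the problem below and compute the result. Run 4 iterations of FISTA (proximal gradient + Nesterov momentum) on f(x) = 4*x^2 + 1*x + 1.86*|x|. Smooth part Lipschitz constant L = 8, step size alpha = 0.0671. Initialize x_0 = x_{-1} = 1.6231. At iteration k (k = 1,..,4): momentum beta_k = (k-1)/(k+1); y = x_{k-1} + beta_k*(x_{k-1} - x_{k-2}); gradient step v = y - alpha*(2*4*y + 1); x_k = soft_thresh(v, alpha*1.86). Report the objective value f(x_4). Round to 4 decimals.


FISTA on f(x) = 4*x^2 + 1*x + 1.86*|x|
L = 8, alpha = 0.0671
Iteration 1: beta = 0.0, y = 1.6231 + 0.0*(1.6231 - 1.6231) = 1.6231
  grad(y) = 13.9848, v = y - alpha*grad = 0.6847
  prox(v) = soft_thresh(0.6847, 0.1248) = 0.5599
Iteration 2: beta = 0.3333, y = 0.5599 + 0.3333*(0.5599 - 1.6231) = 0.2055
  grad(y) = 2.6441, v = y - alpha*grad = 0.0281
  prox(v) = soft_thresh(0.0281, 0.1248) = 0.0
Iteration 3: beta = 0.5, y = 0.0 + 0.5*(0.0 - 0.5599) = -0.28
  grad(y) = -1.2397, v = y - alpha*grad = -0.1968
  prox(v) = soft_thresh(-0.1968, 0.1248) = -0.072
Iteration 4: beta = 0.6, y = -0.072 + 0.6*(-0.072 - 0.0) = -0.1152
  grad(y) = 0.0788, v = y - alpha*grad = -0.1204
  prox(v) = soft_thresh(-0.1204, 0.1248) = 0.0
f(x_4) = 4*0.0^2 + 1*0.0 + 1.86*|0.0| = 0.0


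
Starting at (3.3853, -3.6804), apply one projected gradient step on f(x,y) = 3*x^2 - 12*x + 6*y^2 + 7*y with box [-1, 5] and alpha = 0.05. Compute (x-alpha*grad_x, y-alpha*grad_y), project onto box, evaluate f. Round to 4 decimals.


Step 1: Compute gradient at (3.3853, -3.6804).
grad_x = 2*3*3.3853 - 12 = 8.3118
grad_y = 2*6*-3.6804 + 7 = -37.1648
Step 2: Gradient step.
x_raw = 3.3853 - 0.05*8.3118 = 2.9697
y_raw = -3.6804 - 0.05*-37.1648 = -1.8222
Step 3: Project onto [-1, 5].
x_proj = clip(2.9697) = 2.9697
y_proj = clip(-1.8222) = -1.0
Step 4: Evaluate f.
f(2.9697, -1.0) = -10.179


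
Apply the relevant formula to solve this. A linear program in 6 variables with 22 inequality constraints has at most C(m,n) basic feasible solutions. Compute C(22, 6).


Each vertex corresponds to some choice of n active constraints out of m, so the number of vertices is at most C(m, n) = m! / (n!(m-n)!).
m = 22, n = 6
Numerator: 22 * 21 * 20 * 19 * 18 * 17
Denominator: 6! = 720
C(22, 6) = 74613


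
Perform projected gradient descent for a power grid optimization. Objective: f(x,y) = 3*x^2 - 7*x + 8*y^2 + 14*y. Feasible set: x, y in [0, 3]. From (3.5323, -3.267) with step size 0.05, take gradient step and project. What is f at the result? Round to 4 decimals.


Step 1: Compute gradient at (3.5323, -3.267).
grad_x = 2*3*3.5323 - 7 = 14.1938
grad_y = 2*8*-3.267 + 14 = -38.272
Step 2: Gradient step.
x_raw = 3.5323 - 0.05*14.1938 = 2.8226
y_raw = -3.267 - 0.05*-38.272 = -1.3534
Step 3: Project onto [0, 3].
x_proj = clip(2.8226) = 2.8226
y_proj = clip(-1.3534) = 0.0
Step 4: Evaluate f.
f(2.8226, 0.0) = 4.1431


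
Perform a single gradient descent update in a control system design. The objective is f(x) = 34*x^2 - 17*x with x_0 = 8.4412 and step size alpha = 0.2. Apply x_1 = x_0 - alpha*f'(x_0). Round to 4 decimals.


We compute the gradient at x_0 and apply the update.
f'(x) = 68*x - 17
f'(8.4412) = 68*8.4412 - 17 = 557.0016
x_1 = 8.4412 - 0.2*557.0016 = -102.9591


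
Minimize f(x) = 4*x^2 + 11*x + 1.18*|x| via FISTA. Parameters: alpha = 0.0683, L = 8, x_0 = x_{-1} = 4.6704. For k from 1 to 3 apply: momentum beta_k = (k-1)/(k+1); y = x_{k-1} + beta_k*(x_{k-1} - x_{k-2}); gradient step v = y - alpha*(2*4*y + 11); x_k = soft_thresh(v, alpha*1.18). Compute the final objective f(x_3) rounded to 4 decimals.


FISTA on f(x) = 4*x^2 + 11*x + 1.18*|x|
L = 8, alpha = 0.0683
Iteration 1: beta = 0.0, y = 4.6704 + 0.0*(4.6704 - 4.6704) = 4.6704
  grad(y) = 48.3632, v = y - alpha*grad = 1.3672
  prox(v) = soft_thresh(1.3672, 0.0806) = 1.2866
Iteration 2: beta = 0.3333, y = 1.2866 + 0.3333*(1.2866 - 4.6704) = 0.1587
  grad(y) = 12.2693, v = y - alpha*grad = -0.6793
  prox(v) = soft_thresh(-0.6793, 0.0806) = -0.5987
Iteration 3: beta = 0.5, y = -0.5987 + 0.5*(-0.5987 - 1.2866) = -1.5414
  grad(y) = -1.3312, v = y - alpha*grad = -1.4505
  prox(v) = soft_thresh(-1.4505, 0.0806) = -1.3699
f(x_3) = 4*(-1.3699)^2 + 11*(-1.3699) + 1.18*|-1.3699| = -5.9459


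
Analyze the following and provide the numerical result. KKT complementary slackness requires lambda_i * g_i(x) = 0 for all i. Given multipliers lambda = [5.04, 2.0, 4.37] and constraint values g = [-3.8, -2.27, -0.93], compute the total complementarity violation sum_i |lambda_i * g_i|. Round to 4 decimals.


KKT complementary slackness check:
lambda_1 * g_1 = 5.04 * -3.8 = -19.152
lambda_2 * g_2 = 2.0 * -2.27 = -4.54
lambda_3 * g_3 = 4.37 * -0.93 = -4.0641
Total violation = 19.152 + 4.54 + 4.0641 = 27.7561


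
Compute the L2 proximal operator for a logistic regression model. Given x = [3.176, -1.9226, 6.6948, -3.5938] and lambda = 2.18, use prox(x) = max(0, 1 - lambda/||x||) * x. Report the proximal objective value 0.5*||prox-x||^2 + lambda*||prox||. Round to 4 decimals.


Step 1: Compute ||x||.
||x|| = 8.4569
Step 2: Compute scaling factor.
scale = max(0, 1 - 2.18/8.4569) = 0.7422
Step 3: prox(x) = [2.3573, -1.427, 4.969, -2.6674]
||prox(x)|| = 6.2769
Step 4: Proximal objective.
0.5*||prox-x||^2 = 2.3762
lambda*||prox|| = 13.6836
Total = 16.0598


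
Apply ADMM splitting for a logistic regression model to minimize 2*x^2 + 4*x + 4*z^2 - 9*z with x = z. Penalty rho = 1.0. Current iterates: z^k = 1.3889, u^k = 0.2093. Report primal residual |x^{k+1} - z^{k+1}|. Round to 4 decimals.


ADMM iteration with rho = 1.0, z^k = 1.3889, u^k = 0.2093
Step 1: x-update.
Minimize 2*x^2 + 4*x + (1.0/2)*(x - 1.3889 + 0.2093)^2
FOC: (2*2 + 1.0)*x = -4 + 1.0*(1.3889 - 0.2093)
x^{k+1} = -0.5641
Step 2: z-update.
Minimize 4*z^2 - 9*z + (1.0/2)*(-0.5641 - z + 0.2093)^2
FOC: (2*4 + 1.0)*z = 9 + 1.0*(-0.5641 + 0.2093)
z^{k+1} = 0.9606
Step 3: u-update.
u^{k+1} = 0.2093 - 0.5641 - 0.9606 = -1.3154
Step 4: Primal residual = |-0.5641 - 0.9606| = 1.5247


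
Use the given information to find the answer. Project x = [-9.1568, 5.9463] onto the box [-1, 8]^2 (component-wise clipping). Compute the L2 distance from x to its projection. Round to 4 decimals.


Project each component onto [-1, 8].
clip(-9.1568) = -1.0, clip(5.9463) = 5.9463
Projection = [-1.0, 5.9463]
Squared diffs: [66.5334, 0.0]
Distance = sqrt(66.5334) = 8.1568


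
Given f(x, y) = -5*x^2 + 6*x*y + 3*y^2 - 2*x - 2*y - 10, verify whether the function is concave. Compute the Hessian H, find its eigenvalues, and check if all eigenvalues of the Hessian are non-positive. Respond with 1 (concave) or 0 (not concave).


The Hessian of f(x,y) = -5*x^2 + 6*x*y + 3*y^2 - 2*x - 2*y - 10 is:
H = [[-10, 6], [6, 6]]
Trace = -10 + 6 = -4
Determinant = -10*6 - (6)^2 = -96
Discriminant = (-4)^2 - 4*-96 = 400.0
Eigenvalues: lambda_1 = -12.0, lambda_2 = 8.0
The function is not concave.

0


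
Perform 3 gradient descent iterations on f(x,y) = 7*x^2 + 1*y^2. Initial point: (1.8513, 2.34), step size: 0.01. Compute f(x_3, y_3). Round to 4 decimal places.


Gradient descent on f(x,y) = 7*x^2 + 1*y^2.
Starting point: (1.8513, 2.34), alpha = 0.01
Step 1: grad_x = 2*7*1.8513 = 25.9182, grad_y = 2*1*2.34 = 4.68
  x_1 = 1.8513 - 0.01*25.9182 = 1.5921
  y_1 = 2.34 - 0.01*4.68 = 2.2932
Step 2: grad_x = 2*7*1.5921 = 22.2897, grad_y = 2*1*2.2932 = 4.5864
  x_2 = 1.5921 - 0.01*22.2897 = 1.3692
  y_2 = 2.2932 - 0.01*4.5864 = 2.2473
Step 3: grad_x = 2*7*1.3692 = 19.1691, grad_y = 2*1*2.2473 = 4.4947
  x_3 = 1.3692 - 0.01*19.1691 = 1.1775
  y_3 = 2.2473 - 0.01*4.4947 = 2.2024
f(1.1775, 2.2024) = 7*1.1775^2 + 1*2.2024^2 = 14.5566


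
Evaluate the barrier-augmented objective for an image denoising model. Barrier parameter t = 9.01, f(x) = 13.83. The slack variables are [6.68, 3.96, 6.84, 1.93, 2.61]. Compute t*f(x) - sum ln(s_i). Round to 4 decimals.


Step 1: Compute log-barrier.
ln values: [1.8991, 1.3762, 1.9228, 0.6575, 0.9594]
phi = -(1.8991 + 1.3762 + 1.9228 + 0.6575 + 0.9594) = -6.815
Step 2: Compute augmented objective.
t*f(x) = 9.01*13.83 = 124.6083
Total = 124.6083 - 6.815 = 117.7933


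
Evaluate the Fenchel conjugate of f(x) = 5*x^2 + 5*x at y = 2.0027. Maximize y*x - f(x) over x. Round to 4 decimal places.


f*(y) = sup_x {y*x - a*x^2 - b*x} = sup_x {(y-b)*x - a*x^2}
FOC: (y - b) - 2a*x = 0 => x* = (y - b)/(2a)
x* = (2.0027 - 5)/(2*5) = -0.2997
f*(2.0027) = (y-b)^2/(4a) = (2.0027 - 5)^2/(4*5)
= 8.9838/20 = 0.4492


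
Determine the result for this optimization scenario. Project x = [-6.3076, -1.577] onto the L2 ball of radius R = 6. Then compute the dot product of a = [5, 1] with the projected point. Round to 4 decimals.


Step 1: Compute ||x|| (intermediates to 6 decimals).
||x|| = sqrt((-6.3076)^2 + (-1.577)^2) = 6.50175
Step 2: Project.
Since ||x|| > R, scale = R/||x|| = 6/6.50175 = 0.922828, proj(x) = scale * x
proj(x) = [-5.82083, -1.4553]
Step 3: Dot product.
a^T * proj(x) = 5*(-5.82083) + 1*(-1.4553) = -30.5595


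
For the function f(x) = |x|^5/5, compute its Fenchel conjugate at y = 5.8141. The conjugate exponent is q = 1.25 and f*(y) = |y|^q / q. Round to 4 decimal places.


The conjugate exponent q satisfies 1/p + 1/q = 1.
p = 5, so q = 5/(5 - 1) = 1.25
|y|^q = 5.8141^1.25 = 9.0282
f*(5.8141) = 9.0282 / 1.25 = 7.2226


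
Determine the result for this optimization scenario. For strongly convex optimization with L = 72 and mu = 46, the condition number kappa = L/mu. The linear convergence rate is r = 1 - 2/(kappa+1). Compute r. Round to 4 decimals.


Step 1: Compute the condition number.
kappa = L/mu = 72/46 = 1.5652
Step 2: Compute the convergence rate.
r = 1 - 2/(kappa + 1) = 1 - 2*mu/(L + mu) = (L - mu)/(L + mu) = 26/118 = 0.2203


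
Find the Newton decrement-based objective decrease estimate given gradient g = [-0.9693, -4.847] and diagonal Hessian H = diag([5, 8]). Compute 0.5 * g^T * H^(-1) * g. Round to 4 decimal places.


Step 1: H is diagonal, so H^(-1) * g = [-0.1939, -0.6059].
Step 2: g^T H^(-1) g = sum_i g_i^2 / H_ii
  = (-0.9693)^2/5 + (-4.847)^2/8
  = 0.1879 + 2.9367 = 3.1246
Step 3: Objective decrease = 0.5 * g^T H^(-1) g = 1.5623


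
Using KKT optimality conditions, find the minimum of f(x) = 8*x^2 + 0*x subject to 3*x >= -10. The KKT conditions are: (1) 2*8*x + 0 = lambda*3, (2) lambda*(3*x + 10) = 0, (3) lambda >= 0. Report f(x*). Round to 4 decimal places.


Step 1: Try lambda = 0 (constraint inactive).
Stationarity: 2*8*x + 0 = 0
x* = 0/(2*8) = 0.0
Check constraint: 3*0.0 = 0.0 >= -10 -- satisfied.
Step 2: Compute optimal value.
f(x*) = 8*0.0^2 + 0*0.0 = 0.0


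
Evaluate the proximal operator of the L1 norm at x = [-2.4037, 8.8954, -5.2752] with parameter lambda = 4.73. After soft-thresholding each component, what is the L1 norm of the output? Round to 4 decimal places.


Soft-thresholding with lambda = 4.73:
prox(-2.4037) = sign(-2.4037)*max(|-2.4037| - 4.73, 0) = 0.0
prox(8.8954) = sign(8.8954)*max(|8.8954| - 4.73, 0) = 4.1654
prox(-5.2752) = sign(-5.2752)*max(|-5.2752| - 4.73, 0) = -0.5452
prox(x) = [0.0, 4.1654, -0.5452]
||prox(x)||_1 = 0.0 + 4.1654 + 0.5452 = 4.7106


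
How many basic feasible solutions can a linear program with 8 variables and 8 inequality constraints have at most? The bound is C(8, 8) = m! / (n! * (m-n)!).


Each vertex corresponds to some choice of n active constraints out of m, so the number of vertices is at most C(m, n) = m! / (n!(m-n)!).
m = 8, n = 8
Numerator: 8 * 7 * 6 * 5 * 4 * 3 * 2 * 1
Denominator: 8! = 40320
C(8, 8) = 1


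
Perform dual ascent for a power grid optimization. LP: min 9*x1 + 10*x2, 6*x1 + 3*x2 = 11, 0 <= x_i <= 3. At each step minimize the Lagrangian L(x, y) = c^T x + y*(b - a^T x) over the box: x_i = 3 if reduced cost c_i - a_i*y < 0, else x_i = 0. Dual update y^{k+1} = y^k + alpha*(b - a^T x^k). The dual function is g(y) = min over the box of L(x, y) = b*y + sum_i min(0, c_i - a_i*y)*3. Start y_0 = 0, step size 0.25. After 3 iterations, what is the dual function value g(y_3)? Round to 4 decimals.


Dual ascent for LP: min 9*x1 + 10*x2, 6*x1 + 3*x2 = 11, 0 <= x_i <= 3
Step 1: y^k = 0.0, reduced costs: (9.0, 10.0)
  x^k = (0.0, 0.0), subgradient = b - a^T x = 11.0
  y^{k+1} = 0.0 + 0.25*11.0 = 2.75
Step 2: y^k = 2.75, reduced costs: (-7.5, 1.75)
  x^k = (3.0, 0.0), subgradient = b - a^T x = -7.0
  y^{k+1} = 2.75 + 0.25*-7.0 = 1.0
Step 3: y^k = 1.0, reduced costs: (3.0, 7.0)
  x^k = (0.0, 0.0), subgradient = b - a^T x = 11.0
  y^{k+1} = 1.0 + 0.25*11.0 = 3.75
Dual objective at y_3 = 3.75: reduced costs (-13.5, -1.25), box minimizer x = (3.0, 3.0)
g(y_3) = b*y + (c1 - a1*y)*x1 + (c2 - a2*y)*x2 = 11*3.75 + (-13.5)*3.0 + (-1.25)*3.0 = 41.25 - 40.5 - 3.75 = -3.0


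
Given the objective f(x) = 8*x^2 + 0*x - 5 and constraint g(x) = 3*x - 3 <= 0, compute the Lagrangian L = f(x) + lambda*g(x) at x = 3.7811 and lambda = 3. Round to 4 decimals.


Step 1: Evaluate f(x).
f(3.7811) = 8*3.7811^2 + 0*3.7811 - 5 = 109.3737
Step 2: Evaluate g(x).
g(3.7811) = 3*3.7811 - 3 = 8.3433
Step 3: Compute Lagrangian.
L = 109.3737 + 3*8.3433 = 134.4036


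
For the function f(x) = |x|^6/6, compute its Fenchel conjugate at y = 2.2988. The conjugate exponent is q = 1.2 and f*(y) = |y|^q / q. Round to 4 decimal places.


The conjugate exponent q satisfies 1/p + 1/q = 1.
p = 6, so q = 6/(6 - 1) = 1.2
|y|^q = 2.2988^1.2 = 2.7152
f*(2.2988) = 2.7152 / 1.2 = 2.2627


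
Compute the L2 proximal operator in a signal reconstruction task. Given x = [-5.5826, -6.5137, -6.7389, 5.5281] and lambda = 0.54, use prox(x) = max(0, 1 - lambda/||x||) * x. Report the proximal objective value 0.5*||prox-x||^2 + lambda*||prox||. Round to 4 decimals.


Step 1: Compute ||x||.
||x|| = 12.2297
Step 2: Compute scaling factor.
scale = max(0, 1 - 0.54/12.2297) = 0.9558
Step 3: prox(x) = [-5.3361, -6.2261, -6.4413, 5.284]
||prox(x)|| = 11.6897
Step 4: Proximal objective.
0.5*||prox-x||^2 = 0.1458
lambda*||prox|| = 6.3124
Total = 6.4583


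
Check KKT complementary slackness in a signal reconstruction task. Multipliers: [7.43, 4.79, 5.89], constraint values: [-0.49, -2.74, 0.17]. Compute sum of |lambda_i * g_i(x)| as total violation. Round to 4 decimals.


KKT complementary slackness check:
lambda_1 * g_1 = 7.43 * -0.49 = -3.6407
lambda_2 * g_2 = 4.79 * -2.74 = -13.1246
lambda_3 * g_3 = 5.89 * 0.17 = 1.0013
Total violation = 3.6407 + 13.1246 + 1.0013 = 17.7666


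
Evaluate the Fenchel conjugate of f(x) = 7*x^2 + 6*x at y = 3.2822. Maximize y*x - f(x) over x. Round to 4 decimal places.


f*(y) = sup_x {y*x - a*x^2 - b*x} = sup_x {(y-b)*x - a*x^2}
FOC: (y - b) - 2a*x = 0 => x* = (y - b)/(2a)
x* = (3.2822 - 6)/(2*7) = -0.1941
f*(3.2822) = (y-b)^2/(4a) = (3.2822 - 6)^2/(4*7)
= 7.3864/28 = 0.2638


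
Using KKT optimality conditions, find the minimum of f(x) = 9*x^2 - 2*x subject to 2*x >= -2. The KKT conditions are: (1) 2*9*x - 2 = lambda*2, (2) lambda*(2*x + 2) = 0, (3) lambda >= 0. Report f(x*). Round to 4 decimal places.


Step 1: Try lambda = 0 (constraint inactive).
Stationarity: 2*9*x - 2 = 0
x* = 2/(2*9) = 1/9 = 0.1111 (rounded; the exact value 1/9 is used below)
Check constraint: 2*0.1111 = 0.2222 >= -2 -- satisfied.
Step 2: Compute optimal value.
f(x*) = 9*(1/9)^2 - 2*(1/9) = -0.1111


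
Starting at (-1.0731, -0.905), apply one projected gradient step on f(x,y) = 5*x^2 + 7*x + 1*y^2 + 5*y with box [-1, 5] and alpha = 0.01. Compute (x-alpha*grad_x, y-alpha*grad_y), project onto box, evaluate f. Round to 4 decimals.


Step 1: Compute gradient at (-1.0731, -0.905).
grad_x = 2*5*-1.0731 + 7 = -3.731
grad_y = 2*1*-0.905 + 5 = 3.19
Step 2: Gradient step.
x_raw = -1.0731 - 0.01*-3.731 = -1.0358
y_raw = -0.905 - 0.01*3.19 = -0.9369
Step 3: Project onto [-1, 5].
x_proj = clip(-1.0358) = -1.0
y_proj = clip(-0.9369) = -0.9369
Step 4: Evaluate f.
f(-1.0, -0.9369) = -5.8067


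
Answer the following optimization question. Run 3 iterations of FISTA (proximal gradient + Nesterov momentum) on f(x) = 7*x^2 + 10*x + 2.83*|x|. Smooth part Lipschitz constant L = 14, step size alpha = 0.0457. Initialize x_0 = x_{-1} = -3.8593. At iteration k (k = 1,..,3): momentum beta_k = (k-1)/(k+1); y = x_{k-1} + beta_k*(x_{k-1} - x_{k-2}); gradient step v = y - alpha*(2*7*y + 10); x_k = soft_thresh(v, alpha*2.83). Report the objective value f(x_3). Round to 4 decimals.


FISTA on f(x) = 7*x^2 + 10*x + 2.83*|x|
L = 14, alpha = 0.0457
Iteration 1: beta = 0.0, y = -3.8593 + 0.0*(-3.8593 + 3.8593) = -3.8593
  grad(y) = -44.0302, v = y - alpha*grad = -1.8471
  prox(v) = soft_thresh(-1.8471, 0.1293) = -1.7178
Iteration 2: beta = 0.3333, y = -1.7178 + 0.3333*(-1.7178 + 3.8593) = -1.004
  grad(y) = -4.0553, v = y - alpha*grad = -0.8186
  prox(v) = soft_thresh(-0.8186, 0.1293) = -0.6893
Iteration 3: beta = 0.5, y = -0.6893 + 0.5*(-0.6893 + 1.7178) = -0.175
  grad(y) = 7.5494, v = y - alpha*grad = -0.5201
  prox(v) = soft_thresh(-0.5201, 0.1293) = -0.3907
f(x_3) = 7*(-0.3907)^2 + 10*(-0.3907) + 2.83*|-0.3907| = -1.7328


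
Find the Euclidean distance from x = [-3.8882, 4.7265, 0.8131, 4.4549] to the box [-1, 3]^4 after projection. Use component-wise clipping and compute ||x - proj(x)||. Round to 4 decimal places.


Project each component onto [-1, 3].
clip(-3.8882) = -1.0, clip(4.7265) = 3.0, clip(0.8131) = 0.8131, clip(4.4549) = 3.0
Projection = [-1.0, 3.0, 0.8131, 3.0]
Squared diffs: [8.3417, 2.9808, 0.0, 2.1167]
Distance = sqrt(13.4392) = 3.666


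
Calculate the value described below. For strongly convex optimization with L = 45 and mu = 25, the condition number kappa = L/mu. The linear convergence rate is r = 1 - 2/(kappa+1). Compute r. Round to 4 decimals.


Step 1: Compute the condition number.
kappa = L/mu = 45/25 = 1.8
Step 2: Compute the convergence rate.
r = 1 - 2/(kappa + 1) = 1 - 2*mu/(L + mu) = (L - mu)/(L + mu) = 20/70 = 0.2857


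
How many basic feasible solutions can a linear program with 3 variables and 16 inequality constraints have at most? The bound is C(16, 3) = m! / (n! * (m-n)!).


Each vertex corresponds to some choice of n active constraints out of m, so the number of vertices is at most C(m, n) = m! / (n!(m-n)!).
m = 16, n = 3
Numerator: 16 * 15 * 14
Denominator: 3! = 6
C(16, 3) = 560


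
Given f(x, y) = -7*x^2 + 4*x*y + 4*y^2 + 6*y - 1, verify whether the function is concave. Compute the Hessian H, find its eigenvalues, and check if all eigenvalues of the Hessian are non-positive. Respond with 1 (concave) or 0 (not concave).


The Hessian of f(x,y) = -7*x^2 + 4*x*y + 4*y^2 + 6*y - 1 is:
H = [[-14, 4], [4, 8]]
Trace = -14 + 8 = -6
Determinant = -14*8 - (4)^2 = -128
Discriminant = (-6)^2 - 4*-128 = 548.0
Eigenvalues: lambda_1 = -14.7047, lambda_2 = 8.7047
The function is not concave.

0


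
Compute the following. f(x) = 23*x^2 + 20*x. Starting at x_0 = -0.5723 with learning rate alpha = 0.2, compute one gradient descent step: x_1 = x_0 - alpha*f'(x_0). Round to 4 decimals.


We compute the gradient at x_0 and apply the update.
f'(x) = 46*x + 20
f'(-0.5723) = 46*-0.5723 + 20 = -6.3258
x_1 = -0.5723 - 0.2*-6.3258 = 0.6929


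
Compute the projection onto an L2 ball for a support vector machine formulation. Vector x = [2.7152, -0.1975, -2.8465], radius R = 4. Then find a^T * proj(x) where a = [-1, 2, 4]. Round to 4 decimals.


Step 1: Compute ||x|| (intermediates to 6 decimals).
||x|| = sqrt(2.7152^2 + (-0.1975)^2 + (-2.8465)^2) = 3.938766
Step 2: Project.
Since ||x|| <= R, proj = x (no scaling needed).
proj(x) = [2.7152, -0.1975, -2.8465]
Step 3: Dot product.
a^T * proj(x) = -1*2.7152 + 2*(-0.1975) + 4*(-2.8465) = -14.4962


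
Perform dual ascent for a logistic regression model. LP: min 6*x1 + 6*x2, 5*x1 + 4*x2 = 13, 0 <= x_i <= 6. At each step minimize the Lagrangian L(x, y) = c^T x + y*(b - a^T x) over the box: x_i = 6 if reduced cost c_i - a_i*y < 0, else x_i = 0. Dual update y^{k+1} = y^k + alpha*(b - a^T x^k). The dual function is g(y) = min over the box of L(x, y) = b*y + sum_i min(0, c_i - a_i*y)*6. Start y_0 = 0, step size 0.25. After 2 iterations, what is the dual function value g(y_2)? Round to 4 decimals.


Dual ascent for LP: min 6*x1 + 6*x2, 5*x1 + 4*x2 = 13, 0 <= x_i <= 6
Step 1: y^k = 0.0, reduced costs: (6.0, 6.0)
  x^k = (0.0, 0.0), subgradient = b - a^T x = 13.0
  y^{k+1} = 0.0 + 0.25*13.0 = 3.25
Step 2: y^k = 3.25, reduced costs: (-10.25, -7.0)
  x^k = (6.0, 6.0), subgradient = b - a^T x = -41.0
  y^{k+1} = 3.25 + 0.25*-41.0 = -7.0
Dual objective at y_2 = -7.0: reduced costs (41.0, 34.0), box minimizer x = (0.0, 0.0)
g(y_2) = b*y + (c1 - a1*y)*x1 + (c2 - a2*y)*x2 = 13*(-7.0) + 41.0*0.0 + 34.0*0.0 = -91.0 + 0.0 + 0.0 = -91.0


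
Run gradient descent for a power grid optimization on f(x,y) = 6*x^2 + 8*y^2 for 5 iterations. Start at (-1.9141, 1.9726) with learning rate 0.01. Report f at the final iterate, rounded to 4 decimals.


Gradient descent on f(x,y) = 6*x^2 + 8*y^2.
Starting point: (-1.9141, 1.9726), alpha = 0.01
Step 1: grad_x = 2*6*-1.9141 = -22.9692, grad_y = 2*8*1.9726 = 31.5616
  x_1 = -1.9141 - 0.01*-22.9692 = -1.6844
  y_1 = 1.9726 - 0.01*31.5616 = 1.657
Step 2: grad_x = 2*6*-1.6844 = -20.2129, grad_y = 2*8*1.657 = 26.5117
  x_2 = -1.6844 - 0.01*-20.2129 = -1.4823
  y_2 = 1.657 - 0.01*26.5117 = 1.3919
Step 3: grad_x = 2*6*-1.4823 = -17.7873, grad_y = 2*8*1.3919 = 22.2699
  x_3 = -1.4823 - 0.01*-17.7873 = -1.3044
  y_3 = 1.3919 - 0.01*22.2699 = 1.1692
Step 4: grad_x = 2*6*-1.3044 = -15.6529, grad_y = 2*8*1.1692 = 18.7067
  x_4 = -1.3044 - 0.01*-15.6529 = -1.1479
  y_4 = 1.1692 - 0.01*18.7067 = 0.9821
Step 5: grad_x = 2*6*-1.1479 = -13.7745, grad_y = 2*8*0.9821 = 15.7136
  x_5 = -1.1479 - 0.01*-13.7745 = -1.0101
  y_5 = 0.9821 - 0.01*15.7136 = 0.825
f(-1.0101, 0.825) = 6*(-1.0101)^2 + 8*0.825^2 = 11.5667


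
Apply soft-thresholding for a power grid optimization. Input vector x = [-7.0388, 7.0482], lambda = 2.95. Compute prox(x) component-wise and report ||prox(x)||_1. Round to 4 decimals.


Soft-thresholding with lambda = 2.95:
prox(-7.0388) = sign(-7.0388)*max(|-7.0388| - 2.95, 0) = -4.0888
prox(7.0482) = sign(7.0482)*max(|7.0482| - 2.95, 0) = 4.0982
prox(x) = [-4.0888, 4.0982]
||prox(x)||_1 = 4.0888 + 4.0982 = 8.187


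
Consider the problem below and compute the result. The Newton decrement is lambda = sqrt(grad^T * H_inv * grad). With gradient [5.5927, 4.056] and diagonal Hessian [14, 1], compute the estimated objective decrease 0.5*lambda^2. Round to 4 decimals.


Step 1: H is diagonal, so H^(-1) * g = [0.3995, 4.056].
Step 2: g^T H^(-1) g = sum_i g_i^2 / H_ii
  = (5.5927)^2/14 + (4.056)^2/1
  = 2.2342 + 16.4511 = 18.6853
Step 3: Objective decrease = 0.5 * g^T H^(-1) g = 9.3426


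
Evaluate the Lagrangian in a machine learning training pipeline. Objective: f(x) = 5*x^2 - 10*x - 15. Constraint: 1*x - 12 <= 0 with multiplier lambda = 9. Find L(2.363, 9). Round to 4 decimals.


Step 1: Evaluate f(x).
f(2.363) = 5*2.363^2 - 10*2.363 - 15 = -10.7112
Step 2: Evaluate g(x).
g(2.363) = 1*2.363 - 12 = -9.637
Step 3: Compute Lagrangian.
L = -10.7112 + 9*-9.637 = -97.4442


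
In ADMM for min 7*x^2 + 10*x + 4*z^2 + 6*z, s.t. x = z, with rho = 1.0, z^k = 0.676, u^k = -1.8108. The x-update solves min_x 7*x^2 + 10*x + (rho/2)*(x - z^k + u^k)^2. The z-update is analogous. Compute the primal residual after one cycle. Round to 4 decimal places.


ADMM iteration with rho = 1.0, z^k = 0.676, u^k = -1.8108
Step 1: x-update.
Minimize 7*x^2 + 10*x + (1.0/2)*(x - 0.676 - 1.8108)^2
FOC: (2*7 + 1.0)*x = -10 + 1.0*(0.676 + 1.8108)
x^{k+1} = -0.5009
Step 2: z-update.
Minimize 4*z^2 + 6*z + (1.0/2)*(-0.5009 - z - 1.8108)^2
FOC: (2*4 + 1.0)*z = -6 + 1.0*(-0.5009 - 1.8108)
z^{k+1} = -0.9235
Step 3: u-update.
u^{k+1} = -1.8108 - 0.5009 + 0.9235 = -1.3882
Step 4: Primal residual = |-0.5009 + 0.9235| = 0.4226


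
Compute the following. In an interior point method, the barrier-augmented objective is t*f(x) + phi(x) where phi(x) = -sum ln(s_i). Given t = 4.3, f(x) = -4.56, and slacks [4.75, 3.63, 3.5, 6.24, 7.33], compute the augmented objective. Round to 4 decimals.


Step 1: Compute log-barrier.
ln values: [1.5581, 1.2892, 1.2528, 1.831, 1.992]
phi = -(1.5581 + 1.2892 + 1.2528 + 1.831 + 1.992) = -7.9231
Step 2: Compute augmented objective.
t*f(x) = 4.3*-4.56 = -19.608
Total = -19.608 - 7.9231 = -27.5311


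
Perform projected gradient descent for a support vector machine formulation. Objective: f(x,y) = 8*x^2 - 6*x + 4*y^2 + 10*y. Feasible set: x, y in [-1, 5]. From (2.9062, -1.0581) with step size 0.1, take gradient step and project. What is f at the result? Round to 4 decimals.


Step 1: Compute gradient at (2.9062, -1.0581).
grad_x = 2*8*2.9062 - 6 = 40.4992
grad_y = 2*4*-1.0581 + 10 = 1.5352
Step 2: Gradient step.
x_raw = 2.9062 - 0.1*40.4992 = -1.1437
y_raw = -1.0581 - 0.1*1.5352 = -1.2116
Step 3: Project onto [-1, 5].
x_proj = clip(-1.1437) = -1.0
y_proj = clip(-1.2116) = -1.0
Step 4: Evaluate f.
f(-1.0, -1.0) = 8.0


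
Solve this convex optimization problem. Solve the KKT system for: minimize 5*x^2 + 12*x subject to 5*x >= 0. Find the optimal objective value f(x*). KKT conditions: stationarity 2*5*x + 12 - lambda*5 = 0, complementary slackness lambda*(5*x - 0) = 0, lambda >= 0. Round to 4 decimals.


Step 1: Try lambda = 0 (constraint inactive).
x_unc = -12/(2*5) = -1.2
Check: 5*-1.2 = -6.0 < 0 -- violated!
Step 2: Constraint must be active: 5*x = 0
x* = 0/5 = 0.0
lambda = (2*5*0.0 + 12)/5 = 2.4
Step 3: Compute optimal value.
f(x*) = 5*0.0^2 + 12*0.0 = 0.0


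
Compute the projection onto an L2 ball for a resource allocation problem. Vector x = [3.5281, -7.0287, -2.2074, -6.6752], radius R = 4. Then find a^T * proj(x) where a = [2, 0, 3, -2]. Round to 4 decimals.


Step 1: Compute ||x|| (intermediates to 6 decimals).
||x|| = sqrt(3.5281^2 + (-7.0287)^2 + (-2.2074)^2 + (-6.6752)^2) = 10.548982
Step 2: Project.
Since ||x|| > R, scale = R/||x|| = 4/10.548982 = 0.379184, proj(x) = scale * x
proj(x) = [1.337799, -2.665171, -0.837011, -2.531129]
Step 3: Dot product.
a^T * proj(x) = 2*1.337799 + 0*(-2.665171) + 3*(-0.837011) - 2*(-2.531129) = 5.2268


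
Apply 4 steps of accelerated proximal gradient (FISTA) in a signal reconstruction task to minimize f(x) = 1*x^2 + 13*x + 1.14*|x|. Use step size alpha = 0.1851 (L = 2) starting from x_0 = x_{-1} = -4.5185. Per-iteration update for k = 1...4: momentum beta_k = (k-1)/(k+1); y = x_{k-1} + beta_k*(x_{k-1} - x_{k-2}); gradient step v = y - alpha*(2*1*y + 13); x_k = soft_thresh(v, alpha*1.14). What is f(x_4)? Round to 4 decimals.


FISTA on f(x) = 1*x^2 + 13*x + 1.14*|x|
L = 2, alpha = 0.1851
Iteration 1: beta = 0.0, y = -4.5185 + 0.0*(-4.5185 + 4.5185) = -4.5185
  grad(y) = 3.963, v = y - alpha*grad = -5.2521
  prox(v) = soft_thresh(-5.2521, 0.211) = -5.041
Iteration 2: beta = 0.3333, y = -5.041 + 0.3333*(-5.041 + 4.5185) = -5.2152
  grad(y) = 2.5696, v = y - alpha*grad = -5.6908
  prox(v) = soft_thresh(-5.6908, 0.211) = -5.4798
Iteration 3: beta = 0.5, y = -5.4798 + 0.5*(-5.4798 + 5.041) = -5.6992
  grad(y) = 1.6015, v = y - alpha*grad = -5.9957
  prox(v) = soft_thresh(-5.9957, 0.211) = -5.7847
Iteration 4: beta = 0.6, y = -5.7847 + 0.6*(-5.7847 + 5.4798) = -5.9676
  grad(y) = 1.0649, v = y - alpha*grad = -6.1647
  prox(v) = soft_thresh(-6.1647, 0.211) = -5.9537
f(x_4) = 1*(-5.9537)^2 + 13*(-5.9537) + 1.14*|-5.9537| = -35.1643


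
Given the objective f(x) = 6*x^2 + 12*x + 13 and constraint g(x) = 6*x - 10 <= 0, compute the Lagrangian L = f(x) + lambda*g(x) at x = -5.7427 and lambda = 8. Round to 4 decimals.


Step 1: Evaluate f(x).
f(-5.7427) = 6*(-5.7427)^2 + 12*(-5.7427) + 13 = 141.9592
Step 2: Evaluate g(x).
g(-5.7427) = 6*-5.7427 - 10 = -44.4562
Step 3: Compute Lagrangian.
L = 141.9592 + 8*-44.4562 = -213.6904


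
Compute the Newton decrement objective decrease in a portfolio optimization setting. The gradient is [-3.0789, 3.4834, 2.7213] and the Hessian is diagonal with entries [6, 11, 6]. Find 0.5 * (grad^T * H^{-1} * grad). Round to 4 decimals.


Step 1: H is diagonal, so H^(-1) * g = [-0.5132, 0.3167, 0.4536].
Step 2: g^T H^(-1) g = sum_i g_i^2 / H_ii
  = (-3.0789)^2/6 + (3.4834)^2/11 + (2.7213)^2/6
  = 1.5799 + 1.1031 + 1.2342 = 3.9173
Step 3: Objective decrease = 0.5 * g^T H^(-1) g = 1.9586


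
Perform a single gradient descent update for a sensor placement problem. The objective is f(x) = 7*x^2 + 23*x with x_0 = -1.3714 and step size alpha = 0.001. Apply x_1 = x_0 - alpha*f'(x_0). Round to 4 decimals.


We compute the gradient at x_0 and apply the update.
f'(x) = 14*x + 23
f'(-1.3714) = 14*-1.3714 + 23 = 3.8004
x_1 = -1.3714 - 0.001*3.8004 = -1.3752


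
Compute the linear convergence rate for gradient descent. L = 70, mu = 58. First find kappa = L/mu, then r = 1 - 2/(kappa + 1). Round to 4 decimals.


Step 1: Compute the condition number.
kappa = L/mu = 70/58 = 1.2069
Step 2: Compute the convergence rate.
r = 1 - 2/(kappa + 1) = 1 - 2*mu/(L + mu) = (L - mu)/(L + mu) = 12/128 = 0.0938


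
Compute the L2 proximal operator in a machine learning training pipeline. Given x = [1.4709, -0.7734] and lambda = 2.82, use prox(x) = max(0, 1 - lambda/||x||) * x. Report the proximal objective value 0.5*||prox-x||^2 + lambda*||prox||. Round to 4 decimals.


Step 1: Compute ||x||.
||x|| = 1.6618
Step 2: Compute scaling factor.
scale = max(0, 1 - 2.82/1.6618) = 0.0
Step 3: prox(x) = [0.0, -0.0]
||prox(x)|| = 0.0
Step 4: Proximal objective.
0.5*||prox-x||^2 = 1.3808
lambda*||prox|| = 0.0
Total = 1.3808


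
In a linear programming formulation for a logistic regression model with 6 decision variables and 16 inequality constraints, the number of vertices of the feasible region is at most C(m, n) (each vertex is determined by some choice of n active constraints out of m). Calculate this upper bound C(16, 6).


Each vertex corresponds to some choice of n active constraints out of m, so the number of vertices is at most C(m, n) = m! / (n!(m-n)!).
m = 16, n = 6
Numerator: 16 * 15 * 14 * 13 * 12 * 11
Denominator: 6! = 720
C(16, 6) = 8008


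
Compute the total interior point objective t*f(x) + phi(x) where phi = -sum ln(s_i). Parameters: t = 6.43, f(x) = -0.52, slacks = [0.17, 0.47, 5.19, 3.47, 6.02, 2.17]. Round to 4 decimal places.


Step 1: Compute log-barrier.
ln values: [-1.772, -0.755, 1.6467, 1.2442, 1.7951, 0.7747]
phi = -(-1.772 - 0.755 + 1.6467 + 1.2442 + 1.7951 + 0.7747) = -2.9337
Step 2: Compute augmented objective.
t*f(x) = 6.43*-0.52 = -3.3436
Total = -3.3436 - 2.9337 = -6.2773


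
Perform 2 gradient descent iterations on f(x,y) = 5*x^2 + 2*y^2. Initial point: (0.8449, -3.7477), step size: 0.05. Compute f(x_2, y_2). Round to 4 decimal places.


Gradient descent on f(x,y) = 5*x^2 + 2*y^2.
Starting point: (0.8449, -3.7477), alpha = 0.05
Step 1: grad_x = 2*5*0.8449 = 8.449, grad_y = 2*2*-3.7477 = -14.9908
  x_1 = 0.8449 - 0.05*8.449 = 0.4225
  y_1 = -3.7477 - 0.05*-14.9908 = -2.9982
Step 2: grad_x = 2*5*0.4225 = 4.2245, grad_y = 2*2*-2.9982 = -11.9926
  x_2 = 0.4225 - 0.05*4.2245 = 0.2112
  y_2 = -2.9982 - 0.05*-11.9926 = -2.3985
f(0.2112, -2.3985) = 5*0.2112^2 + 2*(-2.3985)^2 = 11.729
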